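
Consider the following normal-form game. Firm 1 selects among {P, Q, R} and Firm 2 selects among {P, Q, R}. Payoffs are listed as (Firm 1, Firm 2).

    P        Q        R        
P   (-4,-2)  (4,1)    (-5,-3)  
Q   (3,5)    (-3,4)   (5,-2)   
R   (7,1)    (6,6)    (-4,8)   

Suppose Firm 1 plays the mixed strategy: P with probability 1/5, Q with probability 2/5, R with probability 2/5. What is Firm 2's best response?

Q

Firm 2's best reply maximizes expected payoff against the mix.
P: (1/5)·(-2) + (2/5)·5 + (2/5)·1 = 2
Q: (1/5)·1 + (2/5)·4 + (2/5)·6 = 21/5
R: (1/5)·(-3) + (2/5)·(-2) + (2/5)·8 = 9/5
Highest expected payoff is 21/5, from Q.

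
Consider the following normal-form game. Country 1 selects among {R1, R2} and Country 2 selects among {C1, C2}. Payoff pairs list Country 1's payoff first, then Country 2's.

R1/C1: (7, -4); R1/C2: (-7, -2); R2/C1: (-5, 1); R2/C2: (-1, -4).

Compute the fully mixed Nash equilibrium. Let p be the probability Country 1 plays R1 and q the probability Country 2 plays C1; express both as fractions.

p = 5/7, q = 1/3

In a mixed NE each player is indifferent between their pure strategies, so the opponent's mix sets the indifference.
Country 2 indifferent between C1 and C2: p·(-4) + (1−p)·1 = p·(-2) + (1−p)·(-4) ⟹ 1 + (-5)p = (-4) + 2p ⟹ p = 5/7.
Country 1 indifferent between R1 and R2: q·7 + (1−q)·(-7) = q·(-5) + (1−q)·(-1) ⟹ (-7) + 14q = (-1) + (-4)q ⟹ q = 1/3.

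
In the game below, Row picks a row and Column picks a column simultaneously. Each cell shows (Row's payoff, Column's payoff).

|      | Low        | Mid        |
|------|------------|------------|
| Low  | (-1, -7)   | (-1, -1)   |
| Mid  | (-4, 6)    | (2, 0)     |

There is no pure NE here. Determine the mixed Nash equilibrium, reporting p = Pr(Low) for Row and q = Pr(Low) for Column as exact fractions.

p = 1/2, q = 1/2

In a mixed NE each player is indifferent between their pure strategies, so the opponent's mix sets the indifference.
Column indifferent between Low and Mid: p·(-7) + (1−p)·6 = p·(-1) + (1−p)·0 ⟹ 6 + (-13)p = 0 + (-1)p ⟹ p = 1/2.
Row indifferent between Low and Mid: q·(-1) + (1−q)·(-1) = q·(-4) + (1−q)·2 ⟹ (-1) + 0q = 2 + (-6)q ⟹ q = 1/2.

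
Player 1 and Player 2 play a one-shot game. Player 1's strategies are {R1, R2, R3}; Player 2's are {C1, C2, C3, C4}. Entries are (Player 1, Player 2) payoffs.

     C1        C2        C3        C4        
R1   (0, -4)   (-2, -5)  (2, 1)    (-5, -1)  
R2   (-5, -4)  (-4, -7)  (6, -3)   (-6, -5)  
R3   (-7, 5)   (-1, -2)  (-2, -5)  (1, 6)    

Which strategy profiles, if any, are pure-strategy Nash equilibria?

(R2, C3) and (R3, C4)

A profile is a Nash equilibrium when each player is best-responding to the other.
Player 1's best responses — vs C1: R1 (payoff 0); vs C2: R3 (payoff -1); vs C3: R2 (payoff 6); vs C4: R3 (payoff 1).
Player 2's best responses — vs R1: C3 (payoff 1); vs R2: C3 (payoff -3); vs R3: C4 (payoff 6).
Mutual best responses occur at (R2, C3) and (R3, C4); at each, neither player gains by switching.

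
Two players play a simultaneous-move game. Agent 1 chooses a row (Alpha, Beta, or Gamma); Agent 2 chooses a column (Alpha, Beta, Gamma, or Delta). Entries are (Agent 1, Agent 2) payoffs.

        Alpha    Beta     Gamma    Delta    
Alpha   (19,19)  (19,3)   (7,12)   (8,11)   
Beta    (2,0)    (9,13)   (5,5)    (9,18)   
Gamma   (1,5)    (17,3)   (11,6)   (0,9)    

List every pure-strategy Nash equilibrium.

(Alpha, Alpha) and (Beta, Delta)

Check mutual best responses: a cell is a NE iff neither player can gain by unilaterally deviating.
Agent 1's best responses — vs Alpha: Alpha (payoff 19); vs Beta: Alpha (payoff 19); vs Gamma: Gamma (payoff 11); vs Delta: Beta (payoff 9).
Agent 2's best responses — vs Alpha: Alpha (payoff 19); vs Beta: Delta (payoff 18); vs Gamma: Delta (payoff 9).
Mutual best responses occur at (Alpha, Alpha) and (Beta, Delta); at each, neither player gains by switching.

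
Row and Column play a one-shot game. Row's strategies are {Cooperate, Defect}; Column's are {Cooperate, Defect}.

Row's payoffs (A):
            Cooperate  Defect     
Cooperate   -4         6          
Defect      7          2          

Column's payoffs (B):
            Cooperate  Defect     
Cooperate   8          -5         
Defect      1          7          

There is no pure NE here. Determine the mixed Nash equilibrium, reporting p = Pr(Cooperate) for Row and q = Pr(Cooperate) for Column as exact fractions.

p = 6/19, q = 4/15

Each player's mixing probability is pinned down by making the *other* player indifferent.
Column indifferent between Cooperate and Defect: p·8 + (1−p)·1 = p·(-5) + (1−p)·7 ⟹ 1 + 7p = 7 + (-12)p ⟹ p = 6/19.
Row indifferent between Cooperate and Defect: q·(-4) + (1−q)·6 = q·7 + (1−q)·2 ⟹ 6 + (-10)q = 2 + 5q ⟹ q = 4/15.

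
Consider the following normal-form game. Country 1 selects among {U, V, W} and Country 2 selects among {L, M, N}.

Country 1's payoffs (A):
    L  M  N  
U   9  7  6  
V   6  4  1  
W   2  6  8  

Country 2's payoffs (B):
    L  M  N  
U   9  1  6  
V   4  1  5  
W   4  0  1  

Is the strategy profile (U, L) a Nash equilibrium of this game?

Yes

Holding Country 2 at L: Country 1 gets 9 from U, versus 6 from V, 2 from W. No profitable deviation for Country 1.
Holding Country 1 at U: Country 2 gets 9 from L, versus 1 from M, 6 from N. No profitable deviation for Country 2 either.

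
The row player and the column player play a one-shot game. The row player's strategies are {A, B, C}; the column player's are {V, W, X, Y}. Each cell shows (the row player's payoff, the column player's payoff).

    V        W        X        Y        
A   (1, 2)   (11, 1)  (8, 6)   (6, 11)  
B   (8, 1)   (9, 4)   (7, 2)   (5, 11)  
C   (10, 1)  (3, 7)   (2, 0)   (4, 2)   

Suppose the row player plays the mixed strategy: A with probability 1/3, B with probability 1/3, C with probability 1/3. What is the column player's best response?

Y

Compute the column player's expected payoff from each pure strategy against the given mix.
V: (1/3)·2 + (1/3)·1 + (1/3)·1 = 4/3
W: (1/3)·1 + (1/3)·4 + (1/3)·7 = 4
X: (1/3)·6 + (1/3)·2 + (1/3)·0 = 8/3
Y: (1/3)·11 + (1/3)·11 + (1/3)·2 = 8
Highest expected payoff is 8, from Y.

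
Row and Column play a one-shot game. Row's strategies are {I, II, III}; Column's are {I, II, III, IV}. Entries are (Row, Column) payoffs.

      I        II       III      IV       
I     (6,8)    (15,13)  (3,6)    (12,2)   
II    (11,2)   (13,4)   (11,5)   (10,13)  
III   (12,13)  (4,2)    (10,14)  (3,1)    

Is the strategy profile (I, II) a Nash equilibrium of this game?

Yes

Holding Column at II: Row gets 15 from I, versus 13 from II, 4 from III. No profitable deviation for Row.
Holding Row at I: Column gets 13 from II, versus 8 from I, 6 from III, 2 from IV. No profitable deviation for Column either.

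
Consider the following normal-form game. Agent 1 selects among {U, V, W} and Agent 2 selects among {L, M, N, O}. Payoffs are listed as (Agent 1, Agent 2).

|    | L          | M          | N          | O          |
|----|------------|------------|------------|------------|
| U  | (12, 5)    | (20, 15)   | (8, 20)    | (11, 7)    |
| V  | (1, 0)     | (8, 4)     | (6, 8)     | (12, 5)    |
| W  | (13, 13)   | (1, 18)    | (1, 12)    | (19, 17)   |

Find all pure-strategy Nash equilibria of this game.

(U, N)

Find each player's best response to every opponent strategy; NE are the intersections.
Agent 1's best responses — vs L: W (payoff 13); vs M: U (payoff 20); vs N: U (payoff 8); vs O: W (payoff 19).
Agent 2's best responses — vs U: N (payoff 20); vs V: N (payoff 8); vs W: M (payoff 18).
The only mutual best response is (U, N); neither player gains by switching there.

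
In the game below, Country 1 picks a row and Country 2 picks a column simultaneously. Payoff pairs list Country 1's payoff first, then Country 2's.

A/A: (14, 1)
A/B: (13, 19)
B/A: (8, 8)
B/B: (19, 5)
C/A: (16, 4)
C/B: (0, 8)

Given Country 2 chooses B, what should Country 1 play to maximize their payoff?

With Country 2 fixed at B, Country 1's payoffs are: A → 13, B → 19, C → 0.
The maximum is 19, achieved by B.

B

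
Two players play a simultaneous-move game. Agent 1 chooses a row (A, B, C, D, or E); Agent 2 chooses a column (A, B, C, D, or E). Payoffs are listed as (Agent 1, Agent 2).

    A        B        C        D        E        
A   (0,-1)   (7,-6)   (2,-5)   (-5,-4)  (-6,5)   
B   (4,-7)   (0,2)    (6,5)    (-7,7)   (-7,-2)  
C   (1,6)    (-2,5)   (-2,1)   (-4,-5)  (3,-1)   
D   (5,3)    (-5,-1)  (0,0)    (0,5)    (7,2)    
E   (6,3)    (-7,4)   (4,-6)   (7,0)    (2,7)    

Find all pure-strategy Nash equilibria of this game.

Check mutual best responses: a cell is a NE iff neither player can gain by unilaterally deviating.
Agent 1's best responses — vs A: E (payoff 6); vs B: A (payoff 7); vs C: B (payoff 6); vs D: E (payoff 7); vs E: D (payoff 7).
Agent 2's best responses — vs A: E (payoff 5); vs B: D (payoff 7); vs C: A (payoff 6); vs D: D (payoff 5); vs E: E (payoff 7).
No cell has both players best-responding. For instance, Agent 1's best reply to C is B, but against B Agent 2 prefers D over C.

No pure-strategy Nash equilibrium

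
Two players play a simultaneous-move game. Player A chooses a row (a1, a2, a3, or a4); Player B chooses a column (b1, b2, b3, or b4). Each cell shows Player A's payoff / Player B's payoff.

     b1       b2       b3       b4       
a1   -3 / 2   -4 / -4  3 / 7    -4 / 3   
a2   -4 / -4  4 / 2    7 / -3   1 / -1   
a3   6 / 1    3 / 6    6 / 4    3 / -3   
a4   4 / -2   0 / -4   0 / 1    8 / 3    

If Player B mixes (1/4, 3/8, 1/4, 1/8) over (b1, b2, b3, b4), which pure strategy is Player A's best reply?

a3

Player A's best reply maximizes expected payoff against the mix.
a1: (1/4)·(-3) + (3/8)·(-4) + (1/4)·3 + (1/8)·(-4) = -2
a2: (1/4)·(-4) + (3/8)·4 + (1/4)·7 + (1/8)·1 = 19/8
a3: (1/4)·6 + (3/8)·3 + (1/4)·6 + (1/8)·3 = 9/2
a4: (1/4)·4 + (3/8)·0 + (1/4)·0 + (1/8)·8 = 2
Highest expected payoff is 9/2, from a3.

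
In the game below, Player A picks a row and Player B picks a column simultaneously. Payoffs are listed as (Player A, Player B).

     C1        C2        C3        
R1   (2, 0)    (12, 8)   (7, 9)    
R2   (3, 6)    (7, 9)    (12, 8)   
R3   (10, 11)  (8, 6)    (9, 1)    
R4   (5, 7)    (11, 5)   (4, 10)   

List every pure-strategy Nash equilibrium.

Find each player's best response to every opponent strategy; NE are the intersections.
Player A's best responses — vs C1: R3 (payoff 10); vs C2: R1 (payoff 12); vs C3: R2 (payoff 12).
Player B's best responses — vs R1: C3 (payoff 9); vs R2: C2 (payoff 9); vs R3: C1 (payoff 11); vs R4: C3 (payoff 10).
The only mutual best response is (R3, C1); neither player gains by switching there.

(R3, C1)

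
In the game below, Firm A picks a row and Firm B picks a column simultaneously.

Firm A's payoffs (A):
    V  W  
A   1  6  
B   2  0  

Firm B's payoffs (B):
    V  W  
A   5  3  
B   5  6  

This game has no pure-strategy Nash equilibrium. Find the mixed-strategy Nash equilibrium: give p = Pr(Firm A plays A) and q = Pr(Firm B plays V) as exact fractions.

In a mixed NE each player is indifferent between their pure strategies, so the opponent's mix sets the indifference.
Firm B indifferent between V and W: p·5 + (1−p)·5 = p·3 + (1−p)·6 ⟹ 5 + 0p = 6 + (-3)p ⟹ p = 1/3.
Firm A indifferent between A and B: q·1 + (1−q)·6 = q·2 + (1−q)·0 ⟹ 6 + (-5)q = 0 + 2q ⟹ q = 6/7.

p = 1/3, q = 6/7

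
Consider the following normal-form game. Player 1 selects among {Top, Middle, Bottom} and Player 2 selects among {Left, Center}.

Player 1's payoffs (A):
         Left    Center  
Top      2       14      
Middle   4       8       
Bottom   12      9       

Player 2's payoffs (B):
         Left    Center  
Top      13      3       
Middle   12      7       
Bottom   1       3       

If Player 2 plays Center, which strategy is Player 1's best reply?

With Player 2 fixed at Center, Player 1's payoffs are: Top → 14, Middle → 8, Bottom → 9.
The maximum is 14, achieved by Top.

Top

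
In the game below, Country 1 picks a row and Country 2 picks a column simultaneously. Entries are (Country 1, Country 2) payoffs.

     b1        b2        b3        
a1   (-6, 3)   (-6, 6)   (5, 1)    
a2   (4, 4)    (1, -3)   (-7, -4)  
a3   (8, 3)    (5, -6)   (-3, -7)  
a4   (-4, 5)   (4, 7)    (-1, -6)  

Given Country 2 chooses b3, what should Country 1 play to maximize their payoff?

a1

With Country 2 fixed at b3, Country 1's payoffs are: a1 → 5, a2 → -7, a3 → -3, a4 → -1.
The maximum is 5, achieved by a1.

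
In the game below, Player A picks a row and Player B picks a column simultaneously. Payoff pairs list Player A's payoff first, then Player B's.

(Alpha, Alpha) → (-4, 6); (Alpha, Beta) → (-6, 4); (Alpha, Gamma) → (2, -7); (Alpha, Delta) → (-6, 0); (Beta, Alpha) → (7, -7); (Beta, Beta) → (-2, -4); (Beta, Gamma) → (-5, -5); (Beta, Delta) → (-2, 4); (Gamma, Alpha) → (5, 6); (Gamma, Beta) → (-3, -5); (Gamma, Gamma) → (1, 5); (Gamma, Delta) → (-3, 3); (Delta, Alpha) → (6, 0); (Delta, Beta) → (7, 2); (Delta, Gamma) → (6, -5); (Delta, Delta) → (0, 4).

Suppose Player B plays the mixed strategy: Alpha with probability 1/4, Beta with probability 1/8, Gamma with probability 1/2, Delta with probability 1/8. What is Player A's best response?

Delta

Player A's best reply maximizes expected payoff against the mix.
Alpha: (1/4)·(-4) + (1/8)·(-6) + (1/2)·2 + (1/8)·(-6) = -3/2
Beta: (1/4)·7 + (1/8)·(-2) + (1/2)·(-5) + (1/8)·(-2) = -5/4
Gamma: (1/4)·5 + (1/8)·(-3) + (1/2)·1 + (1/8)·(-3) = 1
Delta: (1/4)·6 + (1/8)·7 + (1/2)·6 + (1/8)·0 = 43/8
Highest expected payoff is 43/8, from Delta.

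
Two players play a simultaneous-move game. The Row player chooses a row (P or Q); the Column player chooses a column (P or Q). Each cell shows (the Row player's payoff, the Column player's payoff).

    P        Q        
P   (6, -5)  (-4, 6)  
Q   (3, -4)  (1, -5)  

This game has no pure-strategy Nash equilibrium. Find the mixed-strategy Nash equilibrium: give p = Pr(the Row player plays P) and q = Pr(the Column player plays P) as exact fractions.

p = 1/12, q = 5/8

In a mixed NE each player is indifferent between their pure strategies, so the opponent's mix sets the indifference.
The Column player indifferent between P and Q: p·(-5) + (1−p)·(-4) = p·6 + (1−p)·(-5) ⟹ (-4) + (-1)p = (-5) + 11p ⟹ p = 1/12.
The Row player indifferent between P and Q: q·6 + (1−q)·(-4) = q·3 + (1−q)·1 ⟹ (-4) + 10q = 1 + 2q ⟹ q = 5/8.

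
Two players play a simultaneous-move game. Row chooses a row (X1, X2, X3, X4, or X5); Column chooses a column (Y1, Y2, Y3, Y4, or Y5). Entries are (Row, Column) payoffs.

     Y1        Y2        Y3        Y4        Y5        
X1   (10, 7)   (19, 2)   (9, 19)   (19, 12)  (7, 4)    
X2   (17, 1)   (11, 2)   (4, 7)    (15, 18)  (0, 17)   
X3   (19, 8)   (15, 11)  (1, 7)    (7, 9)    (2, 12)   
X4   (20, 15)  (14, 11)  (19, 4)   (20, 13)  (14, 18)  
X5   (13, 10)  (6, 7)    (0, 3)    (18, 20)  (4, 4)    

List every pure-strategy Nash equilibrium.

(X4, Y5)

Check mutual best responses: a cell is a NE iff neither player can gain by unilaterally deviating.
Row's best responses — vs Y1: X4 (payoff 20); vs Y2: X1 (payoff 19); vs Y3: X4 (payoff 19); vs Y4: X4 (payoff 20); vs Y5: X4 (payoff 14).
Column's best responses — vs X1: Y3 (payoff 19); vs X2: Y4 (payoff 18); vs X3: Y5 (payoff 12); vs X4: Y5 (payoff 18); vs X5: Y4 (payoff 20).
The only mutual best response is (X4, Y5); neither player gains by switching there.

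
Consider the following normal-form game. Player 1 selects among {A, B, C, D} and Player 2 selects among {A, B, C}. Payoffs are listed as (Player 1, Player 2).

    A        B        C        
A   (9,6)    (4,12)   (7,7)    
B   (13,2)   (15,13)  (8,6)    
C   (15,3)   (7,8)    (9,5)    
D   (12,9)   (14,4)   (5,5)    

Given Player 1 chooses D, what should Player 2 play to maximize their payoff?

With Player 1 fixed at D, Player 2's payoffs are: A → 9, B → 4, C → 5.
The maximum is 9, achieved by A.

A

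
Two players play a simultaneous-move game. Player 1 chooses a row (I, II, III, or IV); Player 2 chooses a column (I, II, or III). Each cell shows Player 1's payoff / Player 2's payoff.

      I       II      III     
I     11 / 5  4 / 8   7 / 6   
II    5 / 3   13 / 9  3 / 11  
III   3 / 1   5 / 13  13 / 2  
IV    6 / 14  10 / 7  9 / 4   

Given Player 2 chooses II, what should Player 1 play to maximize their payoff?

With Player 2 fixed at II, Player 1's payoffs are: I → 4, II → 13, III → 5, IV → 10.
The maximum is 13, achieved by II.

II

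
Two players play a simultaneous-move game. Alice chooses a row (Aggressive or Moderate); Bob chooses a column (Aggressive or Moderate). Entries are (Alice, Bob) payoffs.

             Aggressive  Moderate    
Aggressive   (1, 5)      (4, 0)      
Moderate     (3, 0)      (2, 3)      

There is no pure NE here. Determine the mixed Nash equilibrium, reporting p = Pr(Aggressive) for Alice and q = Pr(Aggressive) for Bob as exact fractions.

p = 3/8, q = 1/2

In a mixed NE each player is indifferent between their pure strategies, so the opponent's mix sets the indifference.
Bob indifferent between Aggressive and Moderate: p·5 + (1−p)·0 = p·0 + (1−p)·3 ⟹ 0 + 5p = 3 + (-3)p ⟹ p = 3/8.
Alice indifferent between Aggressive and Moderate: q·1 + (1−q)·4 = q·3 + (1−q)·2 ⟹ 4 + (-3)q = 2 + 1q ⟹ q = 1/2.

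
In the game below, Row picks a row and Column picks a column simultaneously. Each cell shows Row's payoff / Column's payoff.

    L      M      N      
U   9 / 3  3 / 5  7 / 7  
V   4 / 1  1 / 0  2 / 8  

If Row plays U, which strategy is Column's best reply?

N

With Row fixed at U, Column's payoffs are: L → 3, M → 5, N → 7.
The maximum is 7, achieved by N.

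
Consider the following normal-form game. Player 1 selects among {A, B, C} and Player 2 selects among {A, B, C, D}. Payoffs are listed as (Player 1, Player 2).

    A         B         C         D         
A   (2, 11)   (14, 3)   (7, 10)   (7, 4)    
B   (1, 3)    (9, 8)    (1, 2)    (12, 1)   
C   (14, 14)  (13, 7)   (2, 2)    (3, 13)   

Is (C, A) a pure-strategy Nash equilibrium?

Holding Player 2 at A: Player 1 gets 14 from C, versus 2 from A, 1 from B. No profitable deviation for Player 1.
Holding Player 1 at C: Player 2 gets 14 from A, versus 7 from B, 2 from C, 13 from D. No profitable deviation for Player 2 either.

Yes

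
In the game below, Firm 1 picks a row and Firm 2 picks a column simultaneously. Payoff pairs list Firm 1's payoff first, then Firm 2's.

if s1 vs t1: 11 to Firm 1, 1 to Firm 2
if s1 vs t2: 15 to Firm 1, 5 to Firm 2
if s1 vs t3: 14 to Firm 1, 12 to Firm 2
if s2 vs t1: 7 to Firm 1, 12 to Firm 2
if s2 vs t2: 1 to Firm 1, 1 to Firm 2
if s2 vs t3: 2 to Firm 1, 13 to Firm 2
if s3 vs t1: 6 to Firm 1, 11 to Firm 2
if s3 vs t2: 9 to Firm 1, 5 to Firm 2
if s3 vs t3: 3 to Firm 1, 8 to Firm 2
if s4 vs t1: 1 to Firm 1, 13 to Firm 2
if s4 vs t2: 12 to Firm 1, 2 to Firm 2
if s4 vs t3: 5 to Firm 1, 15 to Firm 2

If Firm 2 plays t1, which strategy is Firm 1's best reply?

With Firm 2 fixed at t1, Firm 1's payoffs are: s1 → 11, s2 → 7, s3 → 6, s4 → 1.
The maximum is 11, achieved by s1.

s1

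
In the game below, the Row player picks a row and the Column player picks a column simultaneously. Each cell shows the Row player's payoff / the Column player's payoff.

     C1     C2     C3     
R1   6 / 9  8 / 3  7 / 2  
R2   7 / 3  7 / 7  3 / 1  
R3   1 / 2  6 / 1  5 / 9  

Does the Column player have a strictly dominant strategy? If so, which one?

A strategy is strictly dominant if it gives the Column player a strictly higher payoff than every other strategy, against every choice by the opponent.
C1 is not dominant: against R2, C2 gives 7 > 3.
C2 is not dominant: against R1, C1 gives 9 > 3.
C3 is not dominant: against R1, C1 gives 9 > 2.
No single strategy is best against every opponent action.

None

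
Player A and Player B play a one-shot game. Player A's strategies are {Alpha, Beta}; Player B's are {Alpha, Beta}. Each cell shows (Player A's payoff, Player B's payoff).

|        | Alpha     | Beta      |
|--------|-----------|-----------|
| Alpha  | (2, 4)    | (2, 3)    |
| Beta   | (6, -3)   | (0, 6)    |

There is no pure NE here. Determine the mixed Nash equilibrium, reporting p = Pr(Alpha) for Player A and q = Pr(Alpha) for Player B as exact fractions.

Each player's mixing probability is pinned down by making the *other* player indifferent.
Player B indifferent between Alpha and Beta: p·4 + (1−p)·(-3) = p·3 + (1−p)·6 ⟹ (-3) + 7p = 6 + (-3)p ⟹ p = 9/10.
Player A indifferent between Alpha and Beta: q·2 + (1−q)·2 = q·6 + (1−q)·0 ⟹ 2 + 0q = 0 + 6q ⟹ q = 1/3.

p = 9/10, q = 1/3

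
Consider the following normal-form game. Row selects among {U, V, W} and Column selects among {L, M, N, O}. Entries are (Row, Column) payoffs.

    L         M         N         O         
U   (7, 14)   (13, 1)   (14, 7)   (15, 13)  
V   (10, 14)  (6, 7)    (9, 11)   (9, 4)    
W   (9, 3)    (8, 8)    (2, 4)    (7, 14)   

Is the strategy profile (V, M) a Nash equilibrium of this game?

Holding Column at M: Row gets 6 from V but could get 13 by switching to U. Row has a profitable deviation.

No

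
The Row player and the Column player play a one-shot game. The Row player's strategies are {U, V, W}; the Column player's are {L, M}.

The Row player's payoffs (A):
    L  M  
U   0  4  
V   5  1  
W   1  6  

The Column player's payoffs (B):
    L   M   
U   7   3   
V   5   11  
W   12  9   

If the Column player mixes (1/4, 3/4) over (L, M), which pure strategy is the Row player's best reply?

W

The Row player's best reply maximizes expected payoff against the mix.
U: (1/4)·0 + (3/4)·4 = 3
V: (1/4)·5 + (3/4)·1 = 2
W: (1/4)·1 + (3/4)·6 = 19/4
Highest expected payoff is 19/4, from W.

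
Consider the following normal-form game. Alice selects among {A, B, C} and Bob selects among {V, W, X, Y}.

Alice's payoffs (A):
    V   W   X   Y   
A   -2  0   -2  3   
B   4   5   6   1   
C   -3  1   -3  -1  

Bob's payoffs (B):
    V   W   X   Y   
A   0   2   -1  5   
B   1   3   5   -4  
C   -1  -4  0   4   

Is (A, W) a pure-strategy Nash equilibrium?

Holding Bob at W: Alice gets 0 from A but could get 5 by switching to B. Alice has a profitable deviation.

No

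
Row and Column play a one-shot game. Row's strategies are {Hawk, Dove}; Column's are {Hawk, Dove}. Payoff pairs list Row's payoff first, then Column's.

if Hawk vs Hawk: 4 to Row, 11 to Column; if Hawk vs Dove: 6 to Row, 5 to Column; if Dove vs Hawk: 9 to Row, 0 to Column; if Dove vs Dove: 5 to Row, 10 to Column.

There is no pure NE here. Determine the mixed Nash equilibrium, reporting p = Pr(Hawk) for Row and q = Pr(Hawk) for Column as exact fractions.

p = 5/8, q = 1/6

In a mixed NE each player is indifferent between their pure strategies, so the opponent's mix sets the indifference.
Column indifferent between Hawk and Dove: p·11 + (1−p)·0 = p·5 + (1−p)·10 ⟹ 0 + 11p = 10 + (-5)p ⟹ p = 5/8.
Row indifferent between Hawk and Dove: q·4 + (1−q)·6 = q·9 + (1−q)·5 ⟹ 6 + (-2)q = 5 + 4q ⟹ q = 1/6.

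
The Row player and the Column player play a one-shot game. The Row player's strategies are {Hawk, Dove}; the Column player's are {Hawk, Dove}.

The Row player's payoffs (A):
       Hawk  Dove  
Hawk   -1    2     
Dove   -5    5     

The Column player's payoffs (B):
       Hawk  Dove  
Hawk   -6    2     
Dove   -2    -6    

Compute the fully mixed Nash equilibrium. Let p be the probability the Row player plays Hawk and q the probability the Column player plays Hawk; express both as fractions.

p = 1/3, q = 3/7

Each player's mixing probability is pinned down by making the *other* player indifferent.
The Column player indifferent between Hawk and Dove: p·(-6) + (1−p)·(-2) = p·2 + (1−p)·(-6) ⟹ (-2) + (-4)p = (-6) + 8p ⟹ p = 1/3.
The Row player indifferent between Hawk and Dove: q·(-1) + (1−q)·2 = q·(-5) + (1−q)·5 ⟹ 2 + (-3)q = 5 + (-10)q ⟹ q = 3/7.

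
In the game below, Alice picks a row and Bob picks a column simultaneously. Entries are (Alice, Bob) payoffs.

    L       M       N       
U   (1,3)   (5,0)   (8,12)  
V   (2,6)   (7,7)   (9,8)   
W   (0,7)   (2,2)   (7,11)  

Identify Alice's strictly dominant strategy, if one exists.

V

Check whether one of Alice's strategies beats all alternatives regardless of what the opponent does.
V strictly dominates: vs L: 2 > each of {1, 0}; vs M: 7 > each of {5, 2}; vs N: 9 > each of {8, 7}.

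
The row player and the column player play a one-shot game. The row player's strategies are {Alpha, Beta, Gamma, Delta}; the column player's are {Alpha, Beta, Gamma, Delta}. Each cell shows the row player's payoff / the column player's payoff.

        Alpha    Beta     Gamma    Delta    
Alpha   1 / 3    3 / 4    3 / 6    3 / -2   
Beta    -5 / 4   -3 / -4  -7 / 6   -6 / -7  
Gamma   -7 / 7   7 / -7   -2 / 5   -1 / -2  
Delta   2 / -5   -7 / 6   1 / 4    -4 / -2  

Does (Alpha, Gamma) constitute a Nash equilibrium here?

Yes

Holding the column player at Gamma: the row player gets 3 from Alpha, versus -7 from Beta, -2 from Gamma, 1 from Delta. No profitable deviation for the row player.
Holding the row player at Alpha: the column player gets 6 from Gamma, versus 3 from Alpha, 4 from Beta, -2 from Delta. No profitable deviation for the column player either.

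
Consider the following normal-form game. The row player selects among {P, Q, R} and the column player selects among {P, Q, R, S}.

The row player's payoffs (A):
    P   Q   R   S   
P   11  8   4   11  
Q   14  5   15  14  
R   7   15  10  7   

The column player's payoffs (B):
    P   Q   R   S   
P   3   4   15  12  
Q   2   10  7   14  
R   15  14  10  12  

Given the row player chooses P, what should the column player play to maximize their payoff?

With the row player fixed at P, the column player's payoffs are: P → 3, Q → 4, R → 15, S → 12.
The maximum is 15, achieved by R.

R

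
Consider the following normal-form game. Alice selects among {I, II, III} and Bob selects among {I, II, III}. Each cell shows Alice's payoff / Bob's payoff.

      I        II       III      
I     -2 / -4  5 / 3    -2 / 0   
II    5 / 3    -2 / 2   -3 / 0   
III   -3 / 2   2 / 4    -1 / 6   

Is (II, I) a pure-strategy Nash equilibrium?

Holding Bob at I: Alice gets 5 from II, versus -2 from I, -3 from III. No profitable deviation for Alice.
Holding Alice at II: Bob gets 3 from I, versus 2 from II, 0 from III. No profitable deviation for Bob either.

Yes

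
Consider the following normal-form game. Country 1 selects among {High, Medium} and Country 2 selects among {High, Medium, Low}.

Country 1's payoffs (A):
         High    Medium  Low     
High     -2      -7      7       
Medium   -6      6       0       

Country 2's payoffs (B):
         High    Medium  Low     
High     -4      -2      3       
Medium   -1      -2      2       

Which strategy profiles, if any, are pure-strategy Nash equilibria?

(High, Low)

Find each player's best response to every opponent strategy; NE are the intersections.
Country 1's best responses — vs High: High (payoff -2); vs Medium: Medium (payoff 6); vs Low: High (payoff 7).
Country 2's best responses — vs High: Low (payoff 3); vs Medium: Low (payoff 2).
The only mutual best response is (High, Low); neither player gains by switching there.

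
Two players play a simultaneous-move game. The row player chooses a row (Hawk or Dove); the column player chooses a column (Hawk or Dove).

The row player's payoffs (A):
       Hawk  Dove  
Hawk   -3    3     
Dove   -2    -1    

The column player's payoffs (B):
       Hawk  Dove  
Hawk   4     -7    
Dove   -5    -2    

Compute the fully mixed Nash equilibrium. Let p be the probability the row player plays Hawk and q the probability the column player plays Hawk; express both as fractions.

Each player's mixing probability is pinned down by making the *other* player indifferent.
The column player indifferent between Hawk and Dove: p·4 + (1−p)·(-5) = p·(-7) + (1−p)·(-2) ⟹ (-5) + 9p = (-2) + (-5)p ⟹ p = 3/14.
The row player indifferent between Hawk and Dove: q·(-3) + (1−q)·3 = q·(-2) + (1−q)·(-1) ⟹ 3 + (-6)q = (-1) + (-1)q ⟹ q = 4/5.

p = 3/14, q = 4/5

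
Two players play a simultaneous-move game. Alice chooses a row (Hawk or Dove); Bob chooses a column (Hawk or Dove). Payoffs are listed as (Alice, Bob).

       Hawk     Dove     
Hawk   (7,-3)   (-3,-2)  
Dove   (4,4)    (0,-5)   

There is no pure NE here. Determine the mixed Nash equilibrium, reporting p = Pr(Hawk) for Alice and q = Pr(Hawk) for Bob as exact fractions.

In a mixed NE each player is indifferent between their pure strategies, so the opponent's mix sets the indifference.
Bob indifferent between Hawk and Dove: p·(-3) + (1−p)·4 = p·(-2) + (1−p)·(-5) ⟹ 4 + (-7)p = (-5) + 3p ⟹ p = 9/10.
Alice indifferent between Hawk and Dove: q·7 + (1−q)·(-3) = q·4 + (1−q)·0 ⟹ (-3) + 10q = 0 + 4q ⟹ q = 1/2.

p = 9/10, q = 1/2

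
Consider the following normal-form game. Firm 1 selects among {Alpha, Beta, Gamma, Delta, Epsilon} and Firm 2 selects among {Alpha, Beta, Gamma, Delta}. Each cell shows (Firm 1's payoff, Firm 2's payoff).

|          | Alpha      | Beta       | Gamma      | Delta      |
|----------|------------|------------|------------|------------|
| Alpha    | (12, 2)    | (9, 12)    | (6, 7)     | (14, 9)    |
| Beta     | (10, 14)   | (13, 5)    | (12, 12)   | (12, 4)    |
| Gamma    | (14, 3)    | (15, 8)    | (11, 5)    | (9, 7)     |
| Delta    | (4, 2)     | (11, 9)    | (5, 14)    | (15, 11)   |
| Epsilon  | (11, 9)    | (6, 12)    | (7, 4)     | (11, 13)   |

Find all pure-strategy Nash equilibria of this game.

Check mutual best responses: a cell is a NE iff neither player can gain by unilaterally deviating.
Firm 1's best responses — vs Alpha: Gamma (payoff 14); vs Beta: Gamma (payoff 15); vs Gamma: Beta (payoff 12); vs Delta: Delta (payoff 15).
Firm 2's best responses — vs Alpha: Beta (payoff 12); vs Beta: Alpha (payoff 14); vs Gamma: Beta (payoff 8); vs Delta: Gamma (payoff 14); vs Epsilon: Delta (payoff 13).
The only mutual best response is (Gamma, Beta); neither player gains by switching there.

(Gamma, Beta)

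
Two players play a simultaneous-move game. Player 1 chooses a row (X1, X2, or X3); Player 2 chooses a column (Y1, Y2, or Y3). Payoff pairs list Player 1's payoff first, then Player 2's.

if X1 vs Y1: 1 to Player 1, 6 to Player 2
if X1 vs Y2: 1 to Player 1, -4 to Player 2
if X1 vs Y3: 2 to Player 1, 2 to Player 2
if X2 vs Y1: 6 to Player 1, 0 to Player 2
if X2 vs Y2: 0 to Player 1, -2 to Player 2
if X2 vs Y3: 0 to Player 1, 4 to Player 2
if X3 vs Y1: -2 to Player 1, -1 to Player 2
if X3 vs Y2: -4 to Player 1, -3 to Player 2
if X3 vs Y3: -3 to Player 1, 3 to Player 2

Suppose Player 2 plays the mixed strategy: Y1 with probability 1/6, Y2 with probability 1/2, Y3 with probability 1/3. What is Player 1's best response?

Compute Player 1's expected payoff from each pure strategy against the given mix.
X1: (1/6)·1 + (1/2)·1 + (1/3)·2 = 4/3
X2: (1/6)·6 + (1/2)·0 + (1/3)·0 = 1
X3: (1/6)·(-2) + (1/2)·(-4) + (1/3)·(-3) = -10/3
Highest expected payoff is 4/3, from X1.

X1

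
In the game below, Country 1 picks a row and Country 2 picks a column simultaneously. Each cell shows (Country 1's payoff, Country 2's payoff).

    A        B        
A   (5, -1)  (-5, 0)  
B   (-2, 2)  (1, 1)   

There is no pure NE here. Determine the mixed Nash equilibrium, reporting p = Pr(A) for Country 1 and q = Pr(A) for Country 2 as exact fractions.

p = 1/2, q = 6/13

Each player's mixing probability is pinned down by making the *other* player indifferent.
Country 2 indifferent between A and B: p·(-1) + (1−p)·2 = p·0 + (1−p)·1 ⟹ 2 + (-3)p = 1 + (-1)p ⟹ p = 1/2.
Country 1 indifferent between A and B: q·5 + (1−q)·(-5) = q·(-2) + (1−q)·1 ⟹ (-5) + 10q = 1 + (-3)q ⟹ q = 6/13.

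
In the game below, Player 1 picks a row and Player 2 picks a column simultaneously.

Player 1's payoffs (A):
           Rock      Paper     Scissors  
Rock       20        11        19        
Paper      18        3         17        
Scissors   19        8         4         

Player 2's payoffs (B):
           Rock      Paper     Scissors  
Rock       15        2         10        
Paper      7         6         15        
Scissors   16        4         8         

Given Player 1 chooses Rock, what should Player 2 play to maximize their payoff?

With Player 1 fixed at Rock, Player 2's payoffs are: Rock → 15, Paper → 2, Scissors → 10.
The maximum is 15, achieved by Rock.

Rock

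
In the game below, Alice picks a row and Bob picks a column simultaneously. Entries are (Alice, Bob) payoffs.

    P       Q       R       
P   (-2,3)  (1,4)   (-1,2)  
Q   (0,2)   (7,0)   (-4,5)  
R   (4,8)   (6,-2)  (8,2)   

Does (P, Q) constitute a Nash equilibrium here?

Holding Bob at Q: Alice gets 1 from P but could get 7 by switching to Q. Alice has a profitable deviation.

No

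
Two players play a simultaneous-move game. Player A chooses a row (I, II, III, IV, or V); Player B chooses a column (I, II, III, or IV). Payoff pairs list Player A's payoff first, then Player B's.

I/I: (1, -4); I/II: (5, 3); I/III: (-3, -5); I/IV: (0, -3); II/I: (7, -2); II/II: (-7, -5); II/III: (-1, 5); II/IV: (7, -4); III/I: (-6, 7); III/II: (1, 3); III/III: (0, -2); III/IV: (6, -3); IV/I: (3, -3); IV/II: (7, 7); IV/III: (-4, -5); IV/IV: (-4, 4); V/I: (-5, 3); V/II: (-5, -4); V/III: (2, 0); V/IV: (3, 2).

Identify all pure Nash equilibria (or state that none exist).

(IV, II)

Find each player's best response to every opponent strategy; NE are the intersections.
Player A's best responses — vs I: II (payoff 7); vs II: IV (payoff 7); vs III: V (payoff 2); vs IV: II (payoff 7).
Player B's best responses — vs I: II (payoff 3); vs II: III (payoff 5); vs III: I (payoff 7); vs IV: II (payoff 7); vs V: I (payoff 3).
The only mutual best response is (IV, II); neither player gains by switching there.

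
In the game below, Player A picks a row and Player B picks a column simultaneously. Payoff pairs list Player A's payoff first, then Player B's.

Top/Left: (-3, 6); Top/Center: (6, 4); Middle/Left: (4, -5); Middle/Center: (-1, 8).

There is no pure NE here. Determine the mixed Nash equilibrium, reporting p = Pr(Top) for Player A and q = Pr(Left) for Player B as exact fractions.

In a mixed NE each player is indifferent between their pure strategies, so the opponent's mix sets the indifference.
Player B indifferent between Left and Center: p·6 + (1−p)·(-5) = p·4 + (1−p)·8 ⟹ (-5) + 11p = 8 + (-4)p ⟹ p = 13/15.
Player A indifferent between Top and Middle: q·(-3) + (1−q)·6 = q·4 + (1−q)·(-1) ⟹ 6 + (-9)q = (-1) + 5q ⟹ q = 1/2.

p = 13/15, q = 1/2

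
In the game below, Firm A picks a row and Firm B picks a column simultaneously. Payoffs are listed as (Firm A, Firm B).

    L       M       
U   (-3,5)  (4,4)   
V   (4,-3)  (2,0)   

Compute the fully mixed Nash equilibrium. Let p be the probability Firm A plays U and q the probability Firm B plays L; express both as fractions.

Each player's mixing probability is pinned down by making the *other* player indifferent.
Firm B indifferent between L and M: p·5 + (1−p)·(-3) = p·4 + (1−p)·0 ⟹ (-3) + 8p = 0 + 4p ⟹ p = 3/4.
Firm A indifferent between U and V: q·(-3) + (1−q)·4 = q·4 + (1−q)·2 ⟹ 4 + (-7)q = 2 + 2q ⟹ q = 2/9.

p = 3/4, q = 2/9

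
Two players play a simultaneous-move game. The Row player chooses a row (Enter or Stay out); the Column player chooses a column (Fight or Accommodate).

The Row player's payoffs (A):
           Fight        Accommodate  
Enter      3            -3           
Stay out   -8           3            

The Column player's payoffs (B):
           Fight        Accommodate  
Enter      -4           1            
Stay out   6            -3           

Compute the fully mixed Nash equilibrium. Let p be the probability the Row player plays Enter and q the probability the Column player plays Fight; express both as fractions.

p = 9/14, q = 6/17

In a mixed NE each player is indifferent between their pure strategies, so the opponent's mix sets the indifference.
The Column player indifferent between Fight and Accommodate: p·(-4) + (1−p)·6 = p·1 + (1−p)·(-3) ⟹ 6 + (-10)p = (-3) + 4p ⟹ p = 9/14.
The Row player indifferent between Enter and Stay out: q·3 + (1−q)·(-3) = q·(-8) + (1−q)·3 ⟹ (-3) + 6q = 3 + (-11)q ⟹ q = 6/17.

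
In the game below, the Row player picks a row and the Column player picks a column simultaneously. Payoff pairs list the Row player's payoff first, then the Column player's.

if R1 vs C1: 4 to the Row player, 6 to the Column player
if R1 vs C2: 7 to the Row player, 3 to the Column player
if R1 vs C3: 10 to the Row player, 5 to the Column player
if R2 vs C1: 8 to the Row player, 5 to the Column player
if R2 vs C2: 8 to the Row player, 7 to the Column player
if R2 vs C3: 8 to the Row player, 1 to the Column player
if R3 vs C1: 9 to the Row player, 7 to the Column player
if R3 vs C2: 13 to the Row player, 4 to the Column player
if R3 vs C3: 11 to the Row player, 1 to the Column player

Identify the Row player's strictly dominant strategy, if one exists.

Check whether one of the Row player's strategies beats all alternatives regardless of what the opponent does.
R3 strictly dominates: vs C1: 9 > each of {4, 8}; vs C2: 13 > each of {7, 8}; vs C3: 11 > each of {10, 8}.

R3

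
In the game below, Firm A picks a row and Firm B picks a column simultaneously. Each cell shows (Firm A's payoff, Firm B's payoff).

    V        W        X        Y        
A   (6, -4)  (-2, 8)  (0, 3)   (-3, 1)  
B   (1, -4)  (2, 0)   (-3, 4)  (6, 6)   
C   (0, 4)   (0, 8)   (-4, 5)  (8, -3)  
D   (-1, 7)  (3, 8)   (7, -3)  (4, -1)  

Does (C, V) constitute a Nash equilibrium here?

Holding Firm B at V: Firm A gets 0 from C but could get 6 by switching to A. Firm A has a profitable deviation.

No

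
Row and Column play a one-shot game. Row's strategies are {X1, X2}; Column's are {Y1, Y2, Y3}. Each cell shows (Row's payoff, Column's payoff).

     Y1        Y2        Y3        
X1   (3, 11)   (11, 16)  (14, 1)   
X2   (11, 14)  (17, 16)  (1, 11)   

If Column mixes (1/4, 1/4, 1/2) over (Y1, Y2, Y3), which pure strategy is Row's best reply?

X1

Compute Row's expected payoff from each pure strategy against the given mix.
X1: (1/4)·3 + (1/4)·11 + (1/2)·14 = 21/2
X2: (1/4)·11 + (1/4)·17 + (1/2)·1 = 15/2
Highest expected payoff is 21/2, from X1.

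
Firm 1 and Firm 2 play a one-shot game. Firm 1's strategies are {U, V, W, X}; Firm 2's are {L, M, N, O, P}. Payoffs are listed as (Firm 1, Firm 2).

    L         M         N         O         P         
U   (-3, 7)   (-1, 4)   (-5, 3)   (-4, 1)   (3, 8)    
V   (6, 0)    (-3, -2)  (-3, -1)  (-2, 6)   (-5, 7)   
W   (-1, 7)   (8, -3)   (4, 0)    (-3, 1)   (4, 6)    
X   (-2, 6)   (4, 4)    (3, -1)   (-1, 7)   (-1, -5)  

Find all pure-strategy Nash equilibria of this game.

(X, O)

Find each player's best response to every opponent strategy; NE are the intersections.
Firm 1's best responses — vs L: V (payoff 6); vs M: W (payoff 8); vs N: W (payoff 4); vs O: X (payoff -1); vs P: W (payoff 4).
Firm 2's best responses — vs U: P (payoff 8); vs V: P (payoff 7); vs W: L (payoff 7); vs X: O (payoff 7).
The only mutual best response is (X, O); neither player gains by switching there.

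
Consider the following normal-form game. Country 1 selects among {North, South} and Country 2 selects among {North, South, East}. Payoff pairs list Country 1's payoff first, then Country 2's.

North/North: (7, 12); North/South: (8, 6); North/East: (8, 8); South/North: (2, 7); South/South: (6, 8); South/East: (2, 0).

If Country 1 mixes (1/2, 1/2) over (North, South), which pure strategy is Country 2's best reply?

North

Compute Country 2's expected payoff from each pure strategy against the given mix.
North: (1/2)·12 + (1/2)·7 = 19/2
South: (1/2)·6 + (1/2)·8 = 7
East: (1/2)·8 + (1/2)·0 = 4
Highest expected payoff is 19/2, from North.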